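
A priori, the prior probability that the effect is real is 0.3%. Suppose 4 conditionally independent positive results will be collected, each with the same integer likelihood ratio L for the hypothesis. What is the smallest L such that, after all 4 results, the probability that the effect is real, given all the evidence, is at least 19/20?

9

Prior odds = 0.003/0.997 = 3/997.
Target odds = 0.95/0.05 = 19.
Need L⁴ ≥ 19 ÷ (3/997) = 18943/3.
8⁴ = 4096 < 18943/3 ≤ 6561 = 9⁴, so L = 9.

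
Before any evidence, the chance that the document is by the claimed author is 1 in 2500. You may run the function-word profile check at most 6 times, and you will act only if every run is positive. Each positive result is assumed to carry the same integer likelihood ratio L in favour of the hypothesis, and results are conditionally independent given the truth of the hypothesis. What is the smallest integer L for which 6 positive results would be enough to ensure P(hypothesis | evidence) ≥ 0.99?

Prior odds = 0.0004/0.9996 = 1/2499.
Target odds = 0.99/0.01 = 99.
Need L⁶ ≥ 99 ÷ (1/2499) = 247401.
7⁶ = 117649 < 247401 ≤ 262144 = 8⁶, so L = 8.

8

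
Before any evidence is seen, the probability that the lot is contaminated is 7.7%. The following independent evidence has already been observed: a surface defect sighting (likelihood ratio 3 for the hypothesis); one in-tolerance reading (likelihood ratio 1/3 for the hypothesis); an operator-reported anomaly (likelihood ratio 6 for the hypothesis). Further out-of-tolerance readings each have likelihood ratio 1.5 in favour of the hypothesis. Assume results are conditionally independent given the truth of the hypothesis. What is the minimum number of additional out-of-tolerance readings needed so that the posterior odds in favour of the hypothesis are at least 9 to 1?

8

Prior odds = 0.077/0.923 = 77/923.
Combined Bayes factor of the evidence already in hand = 3 × (1/3) × 6 = 6.
Odds after that evidence = (77/923) × 6 = 462/923.
Target odds = 9.
Need 1.5ⁿ ≥ 9 ÷ (462/923) = 2769/154.
1.5⁷ = 17.0859375 falls short of 2769/154 but 1.5⁸ = 25.62890625 reaches it, so n = 8.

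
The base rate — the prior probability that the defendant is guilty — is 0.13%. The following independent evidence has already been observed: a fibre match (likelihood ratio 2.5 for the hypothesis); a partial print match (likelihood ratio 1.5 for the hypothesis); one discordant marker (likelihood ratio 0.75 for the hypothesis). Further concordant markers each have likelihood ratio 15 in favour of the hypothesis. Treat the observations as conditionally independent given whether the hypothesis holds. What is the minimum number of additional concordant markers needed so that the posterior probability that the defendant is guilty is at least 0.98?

4

Prior odds = 0.0013/0.9987 = 13/9987.
Combined Bayes factor of the evidence already in hand = 2.5 × 1.5 × 0.75 = 2.8125.
Odds after that evidence = (13/9987) × 2.8125 = 195/53264.
Target odds = 0.98/0.02 = 49.
Need 15ⁿ ≥ 49 ÷ (195/53264) = 2609936/195.
15³ = 3375 falls short of 2609936/195 but 15⁴ = 50625 reaches it, so n = 4.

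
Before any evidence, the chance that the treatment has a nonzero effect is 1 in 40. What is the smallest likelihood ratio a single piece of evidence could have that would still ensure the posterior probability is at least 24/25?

Prior odds = 0.025/0.975 = 1/39.
Target odds = 0.96/0.04 = 24.
Required Bayes factor = 24 ÷ (1/39) = 936.

936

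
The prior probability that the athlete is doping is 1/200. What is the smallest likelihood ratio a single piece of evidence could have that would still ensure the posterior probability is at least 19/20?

3781

Prior odds = 0.005/0.995 = 1/199.
Target odds = 0.95/0.05 = 19.
Required Bayes factor = 19 ÷ (1/199) = 3781.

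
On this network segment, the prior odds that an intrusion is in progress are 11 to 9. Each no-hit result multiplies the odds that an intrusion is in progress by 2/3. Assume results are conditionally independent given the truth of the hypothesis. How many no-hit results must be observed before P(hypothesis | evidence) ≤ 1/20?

8

Prior odds = 11/9.
Likelihood ratio per no-hit result = 2/3.
Target odds: 0.05 ÷ 0.95 = 1/19.
Require (2/3)ⁿ ≤ 1/19 ÷ (11/9) = 9/209.
(2/3)⁷ = 128/2187 is still above 9/209 but (2/3)⁸ = 256/6561 is at or below it, so n = 8.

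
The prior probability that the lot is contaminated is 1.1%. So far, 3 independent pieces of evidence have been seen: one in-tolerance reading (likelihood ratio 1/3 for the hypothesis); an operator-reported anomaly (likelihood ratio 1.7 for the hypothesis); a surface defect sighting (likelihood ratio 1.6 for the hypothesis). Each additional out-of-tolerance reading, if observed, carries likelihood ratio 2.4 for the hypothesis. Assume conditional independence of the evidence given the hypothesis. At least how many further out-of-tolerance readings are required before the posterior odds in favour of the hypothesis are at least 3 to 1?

Prior odds = 0.011/0.989 = 11/989.
Combined Bayes factor of the evidence already in hand = (1/3) × 1.7 × 1.6 = 68/75.
Odds after that evidence = (11/989) × 68/75 = 748/74175.
Target odds = 3.
Need 2.4ⁿ ≥ 3 ÷ (748/74175) = 222525/748.
2.4⁶ = 2985984/15625 falls short of 222525/748 but 2.4⁷ = 35831808/78125 reaches it, so n = 7.

7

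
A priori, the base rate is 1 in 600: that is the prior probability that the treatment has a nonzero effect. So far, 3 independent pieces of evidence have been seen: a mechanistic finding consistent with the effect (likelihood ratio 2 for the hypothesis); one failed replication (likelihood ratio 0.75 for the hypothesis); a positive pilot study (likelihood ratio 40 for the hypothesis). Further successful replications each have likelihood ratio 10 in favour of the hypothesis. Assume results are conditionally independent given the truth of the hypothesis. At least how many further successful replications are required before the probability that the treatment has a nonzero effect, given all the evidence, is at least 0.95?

Prior odds = (1/600)/(599/600) = 1/599.
Combined Bayes factor of the evidence already in hand = 2 × 0.75 × 40 = 60.
Odds after that evidence = (1/599) × 60 = 60/599.
Target odds = 0.95/0.05 = 19.
Need 10ⁿ ≥ 19 ÷ (60/599) = 11381/60.
10² = 100 falls short of 11381/60 but 10³ = 1000 reaches it, so n = 3.

3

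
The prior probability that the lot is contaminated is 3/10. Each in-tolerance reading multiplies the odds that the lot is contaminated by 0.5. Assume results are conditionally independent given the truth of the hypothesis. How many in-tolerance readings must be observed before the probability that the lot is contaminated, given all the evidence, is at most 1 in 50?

Prior odds: 0.3 ÷ 0.7 = 3/7.
Likelihood ratio per in-tolerance reading = 0.5.
Target odds: 0.02 ÷ 0.98 = 1/49.
Require 0.5ⁿ ≤ 1/49 ÷ (3/7) = 1/21.
0.5⁴ = 0.0625 is still above 1/21 but 0.5⁵ = 0.03125 is at or below it, so n = 5.

5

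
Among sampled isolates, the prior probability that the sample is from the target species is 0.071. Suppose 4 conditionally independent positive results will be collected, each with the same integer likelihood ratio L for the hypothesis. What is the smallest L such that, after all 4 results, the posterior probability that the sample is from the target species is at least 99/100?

Prior odds = 0.071/0.929 = 71/929.
Target odds = 0.99/0.01 = 99.
Need L⁴ ≥ 99 ÷ (71/929) = 91971/71.
5⁴ = 625 < 91971/71 ≤ 1296 = 6⁴, so L = 6.

6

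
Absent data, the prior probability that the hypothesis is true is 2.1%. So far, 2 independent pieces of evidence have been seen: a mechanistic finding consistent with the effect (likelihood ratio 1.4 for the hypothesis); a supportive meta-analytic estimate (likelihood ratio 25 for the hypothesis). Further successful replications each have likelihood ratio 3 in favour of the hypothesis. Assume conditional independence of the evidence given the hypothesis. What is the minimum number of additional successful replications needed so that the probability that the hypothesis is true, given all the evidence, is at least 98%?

4

Prior odds = 0.021/0.979 = 21/979.
Combined Bayes factor of the evidence already in hand = 1.4 × 25 = 35.
Odds after that evidence = (21/979) × 35 = 735/979.
Target odds = 0.98/0.02 = 49.
Need 3ⁿ ≥ 49 ÷ (735/979) = 979/15.
3³ = 27 falls short of 979/15 but 3⁴ = 81 reaches it, so n = 4.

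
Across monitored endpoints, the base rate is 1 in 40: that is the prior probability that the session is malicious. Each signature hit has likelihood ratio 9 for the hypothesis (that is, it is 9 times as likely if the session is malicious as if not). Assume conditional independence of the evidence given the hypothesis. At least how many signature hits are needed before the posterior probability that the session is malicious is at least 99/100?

Prior odds: 0.025 ÷ 0.975 = 1/39.
Likelihood ratio per signature hit = 9.
Target odds: 0.99 ÷ 0.01 = 99.
Need (1/39) × 9ⁿ ≥ 99, i.e. 9ⁿ ≥ 3861.
9³ = 729 falls short of 3861 but 9⁴ = 6561 reaches it, so n = 4.

4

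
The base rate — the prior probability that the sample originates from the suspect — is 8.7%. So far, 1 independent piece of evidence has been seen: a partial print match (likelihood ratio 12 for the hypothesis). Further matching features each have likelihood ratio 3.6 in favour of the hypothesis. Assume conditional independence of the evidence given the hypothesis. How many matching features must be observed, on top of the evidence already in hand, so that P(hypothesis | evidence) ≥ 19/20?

Prior odds = 0.087/0.913 = 87/913.
Bayes factor of the evidence already in hand = 12.
Odds after that evidence = (87/913) × 12 = 1044/913.
Target odds = 0.95/0.05 = 19.
Need 3.6ⁿ ≥ 19 ÷ (1044/913) = 17347/1044.
3.6² = 12.96 falls short of 17347/1044 but 3.6³ = 46.656 reaches it, so n = 3.

3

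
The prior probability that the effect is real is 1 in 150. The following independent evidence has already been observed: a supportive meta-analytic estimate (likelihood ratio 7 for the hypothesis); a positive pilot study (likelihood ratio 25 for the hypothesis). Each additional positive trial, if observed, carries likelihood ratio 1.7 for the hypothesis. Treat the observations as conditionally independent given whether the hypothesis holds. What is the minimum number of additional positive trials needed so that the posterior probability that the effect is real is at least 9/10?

4

Prior odds = (1/150)/(149/150) = 1/149.
Combined Bayes factor of the evidence already in hand = 7 × 25 = 175.
Odds after that evidence = (1/149) × 175 = 175/149.
Target odds = 0.9/0.1 = 9.
Need 1.7ⁿ ≥ 9 ÷ (175/149) = 1341/175.
1.7³ = 4.913 falls short of 1341/175 but 1.7⁴ = 8.3521 reaches it, so n = 4.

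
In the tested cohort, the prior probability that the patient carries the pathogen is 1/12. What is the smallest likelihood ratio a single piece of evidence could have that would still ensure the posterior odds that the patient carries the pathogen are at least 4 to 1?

44

Prior odds = (1/12)/(11/12) = 1/11.
Target odds = 4.
Required Bayes factor = 4 ÷ (1/11) = 44.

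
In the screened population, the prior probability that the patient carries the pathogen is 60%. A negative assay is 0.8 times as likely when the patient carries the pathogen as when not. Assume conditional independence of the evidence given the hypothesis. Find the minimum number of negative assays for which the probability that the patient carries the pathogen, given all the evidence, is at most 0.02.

Prior odds: 0.6 ÷ 0.4 = 1.5.
Likelihood ratio per negative assay = 0.8.
Target odds: 0.02 ÷ 0.98 = 1/49.
Need 1.5 × 0.8ⁿ ≤ 1/49, i.e. 0.8ⁿ ≤ 2/147.
0.8¹⁹ ≈0.0144115 is still above 2/147 but 0.8²⁰ ≈0.0115292 is at or below it, so n = 20.

20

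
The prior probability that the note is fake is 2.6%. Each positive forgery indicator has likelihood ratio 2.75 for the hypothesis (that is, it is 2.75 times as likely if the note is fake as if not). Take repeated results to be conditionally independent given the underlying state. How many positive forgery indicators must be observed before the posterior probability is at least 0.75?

Prior odds: 0.026 ÷ 0.974 = 13/487.
Likelihood ratio per positive forgery indicator = 2.75.
Target posterior odds = 0.75/0.25 = 3.
Need (13/487) × 2.75ⁿ ≥ 3, i.e. 2.75ⁿ ≥ 1461/13.
2.75⁴ = 57.19140625 falls short of 1461/13 but 2.75⁵ = 161051/1024 reaches it, so n = 5.

5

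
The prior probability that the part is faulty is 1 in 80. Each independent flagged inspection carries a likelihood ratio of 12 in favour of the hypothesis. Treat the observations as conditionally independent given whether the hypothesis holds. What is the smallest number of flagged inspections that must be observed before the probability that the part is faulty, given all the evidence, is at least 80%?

3

Prior odds = 0.0125/0.9875 = 1/79.
Likelihood ratio per flagged inspection = 12.
Target posterior odds = 0.8/0.2 = 4.
Require 12ⁿ ≥ 4 ÷ (1/79) = 316.
12² = 144 falls short of 316 but 12³ = 1728 reaches it, so n = 3.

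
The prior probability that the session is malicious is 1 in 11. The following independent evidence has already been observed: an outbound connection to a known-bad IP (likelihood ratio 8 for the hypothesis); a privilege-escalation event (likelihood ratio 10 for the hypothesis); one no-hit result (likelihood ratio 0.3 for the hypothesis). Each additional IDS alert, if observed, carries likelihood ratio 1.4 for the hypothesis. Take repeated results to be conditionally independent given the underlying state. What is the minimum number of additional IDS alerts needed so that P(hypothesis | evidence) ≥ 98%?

Prior odds = (1/11)/(10/11) = 0.1.
Combined Bayes factor of the evidence already in hand = 8 × 10 × 0.3 = 24.
Odds after that evidence = 0.1 × 24 = 2.4.
Target odds = 0.98/0.02 = 49.
Need 1.4ⁿ ≥ 49 ÷ 2.4 = 245/12.
1.4⁸ = 5764801/390625 falls short of 245/12 but 1.4⁹ = 40353607/1953125 reaches it, so n = 9.

9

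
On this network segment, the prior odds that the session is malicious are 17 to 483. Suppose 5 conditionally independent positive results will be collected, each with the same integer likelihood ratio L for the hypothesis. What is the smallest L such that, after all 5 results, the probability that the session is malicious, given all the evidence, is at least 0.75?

3

Prior odds = 17/483.
Target odds = 0.75/0.25 = 3.
Need L⁵ ≥ 3 ÷ (17/483) = 1449/17.
2⁵ = 32 < 1449/17 ≤ 243 = 3⁵, so L = 3.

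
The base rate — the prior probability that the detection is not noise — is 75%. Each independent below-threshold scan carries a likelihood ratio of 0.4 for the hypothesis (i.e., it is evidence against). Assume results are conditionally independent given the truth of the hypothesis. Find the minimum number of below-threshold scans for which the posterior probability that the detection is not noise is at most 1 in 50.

6

Prior odds: 0.75 ÷ 0.25 = 3.
Likelihood ratio per below-threshold scan = 0.4.
Target odds: 0.02 ÷ 0.98 = 1/49.
Require 0.4ⁿ ≤ 1/49 ÷ 3 = 1/147.
0.4⁵ = 0.01024 is still above 1/147 but 0.4⁶ = 64/15625 is at or below it, so n = 6.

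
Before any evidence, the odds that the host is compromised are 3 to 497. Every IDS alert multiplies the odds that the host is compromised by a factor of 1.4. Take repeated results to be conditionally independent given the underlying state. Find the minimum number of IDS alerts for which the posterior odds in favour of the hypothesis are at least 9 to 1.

Prior odds = 3/497.
Likelihood ratio per IDS alert = 1.4.
Target odds = 9.
Require 1.4ⁿ ≥ 9 ÷ (3/497) = 1491.
1.4²¹ ≈1171.36 falls short of 1491 but 1.4²² ≈1639.9 reaches it, so n = 22.

22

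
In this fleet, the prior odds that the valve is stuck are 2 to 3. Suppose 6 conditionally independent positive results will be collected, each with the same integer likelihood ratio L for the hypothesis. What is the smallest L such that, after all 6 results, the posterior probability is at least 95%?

2

Prior odds = 2/3.
Target odds = 0.95/0.05 = 19.
Need L⁶ ≥ 19 ÷ (2/3) = 28.5.
1⁶ = 1 < 28.5 ≤ 64 = 2⁶, so L = 2.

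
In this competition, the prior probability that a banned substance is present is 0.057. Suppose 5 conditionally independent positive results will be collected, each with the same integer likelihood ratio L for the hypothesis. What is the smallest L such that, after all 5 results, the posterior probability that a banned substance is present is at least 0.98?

Prior odds = 0.057/0.943 = 57/943.
Target odds = 0.98/0.02 = 49.
Need L⁵ ≥ 49 ÷ (57/943) = 46207/57.
3⁵ = 243 < 46207/57 ≤ 1024 = 4⁵, so L = 4.

4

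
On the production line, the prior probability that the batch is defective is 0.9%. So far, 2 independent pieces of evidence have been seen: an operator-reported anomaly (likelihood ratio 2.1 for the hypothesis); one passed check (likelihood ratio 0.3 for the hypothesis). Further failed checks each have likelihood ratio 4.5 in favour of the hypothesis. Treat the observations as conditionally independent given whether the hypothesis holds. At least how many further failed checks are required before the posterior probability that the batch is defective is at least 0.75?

5

Prior odds = 0.009/0.991 = 9/991.
Combined Bayes factor of the evidence already in hand = 2.1 × 0.3 = 0.63.
Odds after that evidence = (9/991) × 0.63 = 567/99100.
Target odds = 0.75/0.25 = 3.
Need 4.5ⁿ ≥ 3 ÷ (567/99100) = 99100/189.
4.5⁴ = 410.0625 falls short of 99100/189 but 4.5⁵ = 1845.28125 reaches it, so n = 5.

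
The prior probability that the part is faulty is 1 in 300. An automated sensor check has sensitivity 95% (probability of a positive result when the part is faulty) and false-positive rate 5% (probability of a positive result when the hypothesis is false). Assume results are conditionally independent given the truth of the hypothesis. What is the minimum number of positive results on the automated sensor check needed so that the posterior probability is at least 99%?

4

Prior odds = (1/300)/(299/300) = 1/299.
Likelihood ratio of a positive result = 0.95/0.05 = 19.
Target posterior odds = 0.99/0.01 = 99.
Require 19ⁿ ≥ 99 ÷ (1/299) = 29601.
19³ = 6859 falls short of 29601 but 19⁴ = 130321 reaches it, so n = 4.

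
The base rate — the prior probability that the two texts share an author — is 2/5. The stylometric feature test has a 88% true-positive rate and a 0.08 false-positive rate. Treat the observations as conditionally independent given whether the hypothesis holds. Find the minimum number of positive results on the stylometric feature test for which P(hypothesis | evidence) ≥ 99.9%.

4

Prior odds: 0.4 ÷ 0.6 = 2/3.
Likelihood ratio of a positive result = 0.88/0.08 = 11.
Target posterior odds = 0.999/0.001 = 999.
Need (2/3) × 11ⁿ ≥ 999, i.e. 11ⁿ ≥ 1498.5.
11³ = 1331 falls short of 1498.5 but 11⁴ = 14641 reaches it, so n = 4.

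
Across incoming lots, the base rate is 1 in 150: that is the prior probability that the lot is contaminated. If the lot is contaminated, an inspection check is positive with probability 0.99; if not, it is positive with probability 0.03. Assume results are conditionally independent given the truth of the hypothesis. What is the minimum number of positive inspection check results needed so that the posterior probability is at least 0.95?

3

Prior odds: (1/150) ÷ (149/150) = 1/149.
Likelihood ratio of a positive = 0.99/0.03 = 33.
Target odds: 0.95 ÷ 0.05 = 19.
Need (1/149) × 33ⁿ ≥ 19, i.e. 33ⁿ ≥ 2831.
33² = 1089 falls short of 2831 but 33³ = 35937 reaches it, so n = 3.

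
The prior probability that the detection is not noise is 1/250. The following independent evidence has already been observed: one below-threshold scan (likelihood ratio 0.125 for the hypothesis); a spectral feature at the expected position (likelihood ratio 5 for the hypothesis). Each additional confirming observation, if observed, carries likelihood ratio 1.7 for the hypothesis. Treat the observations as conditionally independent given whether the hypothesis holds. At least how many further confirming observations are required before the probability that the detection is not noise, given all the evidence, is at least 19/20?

Prior odds = 0.004/0.996 = 1/249.
Combined Bayes factor of the evidence already in hand = 0.125 × 5 = 0.625.
Odds after that evidence = (1/249) × 0.625 = 5/1992.
Target odds = 0.95/0.05 = 19.
Need 1.7ⁿ ≥ 19 ÷ (5/1992) = 7569.6.
1.7¹⁶ ≈4866.12 falls short of 7569.6 but 1.7¹⁷ ≈8272.4 reaches it, so n = 17.

17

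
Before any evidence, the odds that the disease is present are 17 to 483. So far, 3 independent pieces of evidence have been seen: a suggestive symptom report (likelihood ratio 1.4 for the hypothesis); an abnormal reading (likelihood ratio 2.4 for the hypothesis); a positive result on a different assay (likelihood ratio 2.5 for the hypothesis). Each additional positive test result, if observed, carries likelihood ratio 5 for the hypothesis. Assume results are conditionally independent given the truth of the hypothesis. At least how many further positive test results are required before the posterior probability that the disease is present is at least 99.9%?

6

Prior odds = 17/483.
Combined Bayes factor of the evidence already in hand = 1.4 × 2.4 × 2.5 = 8.4.
Odds after that evidence = (17/483) × 8.4 = 34/115.
Target odds = 0.999/0.001 = 999.
Need 5ⁿ ≥ 999 ÷ (34/115) = 114885/34.
5⁵ = 3125 falls short of 114885/34 but 5⁶ = 15625 reaches it, so n = 6.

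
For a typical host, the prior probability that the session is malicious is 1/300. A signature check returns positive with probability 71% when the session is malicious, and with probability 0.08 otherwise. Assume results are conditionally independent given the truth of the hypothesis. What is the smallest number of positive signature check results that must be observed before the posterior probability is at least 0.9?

4

Prior odds: (1/300) ÷ (299/300) = 1/299.
Likelihood ratio of a positive result = 0.71/0.08 = 8.875.
Target posterior odds = 0.9/0.1 = 9.
Need (1/299) × 8.875ⁿ ≥ 9, i.e. 8.875ⁿ ≥ 2691.
8.875³ = 357911/512 falls short of 2691 but 8.875⁴ = 25411681/4096 reaches it, so n = 4.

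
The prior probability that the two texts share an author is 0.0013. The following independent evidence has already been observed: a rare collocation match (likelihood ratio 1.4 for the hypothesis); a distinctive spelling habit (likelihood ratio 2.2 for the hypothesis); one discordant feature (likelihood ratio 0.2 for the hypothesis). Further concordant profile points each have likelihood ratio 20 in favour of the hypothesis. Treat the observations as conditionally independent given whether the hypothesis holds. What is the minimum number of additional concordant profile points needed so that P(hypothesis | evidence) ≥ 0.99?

4

Prior odds = 0.0013/0.9987 = 13/9987.
Combined Bayes factor of the evidence already in hand = 1.4 × 2.2 × 0.2 = 0.616.
Odds after that evidence = (13/9987) × 0.616 = 1001/1248375.
Target odds = 0.99/0.01 = 99.
Need 20ⁿ ≥ 99 ÷ (1001/1248375) = 11235375/91.
20³ = 8000 falls short of 11235375/91 but 20⁴ = 160000 reaches it, so n = 4.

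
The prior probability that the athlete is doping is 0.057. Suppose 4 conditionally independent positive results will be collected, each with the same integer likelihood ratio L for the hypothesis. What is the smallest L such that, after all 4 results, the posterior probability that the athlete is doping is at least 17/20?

4

Prior odds = 0.057/0.943 = 57/943.
Target odds = 0.85/0.15 = 17/3.
Need L⁴ ≥ 17/3 ÷ (57/943) = 16031/171.
3⁴ = 81 < 16031/171 ≤ 256 = 4⁴, so L = 4.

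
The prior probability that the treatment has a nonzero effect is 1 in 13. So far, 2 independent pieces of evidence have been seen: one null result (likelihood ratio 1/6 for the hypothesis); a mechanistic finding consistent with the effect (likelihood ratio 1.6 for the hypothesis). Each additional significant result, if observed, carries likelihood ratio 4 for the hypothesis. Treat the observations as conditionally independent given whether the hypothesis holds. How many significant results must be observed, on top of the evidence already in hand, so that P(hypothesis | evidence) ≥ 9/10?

5

Prior odds = (1/13)/(12/13) = 1/12.
Combined Bayes factor of the evidence already in hand = (1/6) × 1.6 = 4/15.
Odds after that evidence = (1/12) × 4/15 = 1/45.
Target odds = 0.9/0.1 = 9.
Need 4ⁿ ≥ 9 ÷ (1/45) = 405.
4⁴ = 256 falls short of 405 but 4⁵ = 1024 reaches it, so n = 5.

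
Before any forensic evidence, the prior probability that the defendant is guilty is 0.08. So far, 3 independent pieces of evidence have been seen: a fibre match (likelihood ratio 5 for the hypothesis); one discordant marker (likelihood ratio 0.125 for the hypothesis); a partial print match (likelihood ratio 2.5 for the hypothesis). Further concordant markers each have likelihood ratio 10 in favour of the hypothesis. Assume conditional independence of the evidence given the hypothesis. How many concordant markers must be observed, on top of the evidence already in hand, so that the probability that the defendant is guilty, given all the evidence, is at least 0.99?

Prior odds = 0.08/0.92 = 2/23.
Combined Bayes factor of the evidence already in hand = 5 × 0.125 × 2.5 = 1.5625.
Odds after that evidence = (2/23) × 1.5625 = 25/184.
Target odds = 0.99/0.01 = 99.
Need 10ⁿ ≥ 99 ÷ (25/184) = 728.64.
10² = 100 falls short of 728.64 but 10³ = 1000 reaches it, so n = 3.

3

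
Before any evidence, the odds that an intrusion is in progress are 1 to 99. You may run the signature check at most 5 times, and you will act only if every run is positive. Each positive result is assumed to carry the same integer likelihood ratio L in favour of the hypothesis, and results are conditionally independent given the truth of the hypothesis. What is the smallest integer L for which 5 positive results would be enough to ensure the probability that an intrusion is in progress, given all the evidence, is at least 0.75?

Prior odds = 1/99.
Target odds = 0.75/0.25 = 3.
Need L⁵ ≥ 3 ÷ (1/99) = 297.
3⁵ = 243 < 297 ≤ 1024 = 4⁵, so L = 4.

4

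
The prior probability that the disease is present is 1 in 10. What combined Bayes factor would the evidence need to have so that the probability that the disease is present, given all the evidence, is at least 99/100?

Prior odds = 0.1/0.9 = 1/9.
Target odds = 0.99/0.01 = 99.
Required Bayes factor = 99 ÷ (1/9) = 891.

891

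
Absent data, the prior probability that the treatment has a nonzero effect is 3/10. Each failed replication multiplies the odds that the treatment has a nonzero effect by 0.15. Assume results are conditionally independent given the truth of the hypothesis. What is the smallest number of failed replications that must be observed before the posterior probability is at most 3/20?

Prior odds = 0.3/0.7 = 3/7.
Likelihood ratio per failed replication = 0.15.
Target odds: 0.15 ÷ 0.85 = 3/17.
Need (3/7) × 0.15ⁿ ≤ 3/17, i.e. 0.15ⁿ ≤ 7/17.
0.15¹ = 0.15, which is already at or below the required 7/17; so n = 1.

1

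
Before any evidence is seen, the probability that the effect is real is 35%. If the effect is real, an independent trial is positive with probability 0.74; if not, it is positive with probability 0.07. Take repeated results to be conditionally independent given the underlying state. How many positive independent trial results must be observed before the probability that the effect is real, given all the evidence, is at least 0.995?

3

Prior odds: 0.35 ÷ 0.65 = 7/13.
Likelihood ratio of a positive = 0.74/0.07 = 74/7.
Target posterior odds = 0.995/0.005 = 199.
Need (7/13) × (74/7)ⁿ ≥ 199, i.e. (74/7)ⁿ ≥ 2587/7.
(74/7)² = 5476/49 falls short of 2587/7 but (74/7)³ = 405224/343 reaches it, so n = 3.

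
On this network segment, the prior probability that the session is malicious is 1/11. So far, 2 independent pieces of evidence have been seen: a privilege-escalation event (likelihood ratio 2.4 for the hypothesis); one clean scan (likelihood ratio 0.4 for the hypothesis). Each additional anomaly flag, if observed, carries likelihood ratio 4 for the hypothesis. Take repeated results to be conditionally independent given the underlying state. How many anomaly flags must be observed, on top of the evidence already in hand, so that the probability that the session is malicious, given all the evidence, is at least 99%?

Prior odds = (1/11)/(10/11) = 0.1.
Combined Bayes factor of the evidence already in hand = 2.4 × 0.4 = 0.96.
Odds after that evidence = 0.1 × 0.96 = 0.096.
Target odds = 0.99/0.01 = 99.
Need 4ⁿ ≥ 99 ÷ 0.096 = 1031.25.
4⁵ = 1024 falls short of 1031.25 but 4⁶ = 4096 reaches it, so n = 6.

6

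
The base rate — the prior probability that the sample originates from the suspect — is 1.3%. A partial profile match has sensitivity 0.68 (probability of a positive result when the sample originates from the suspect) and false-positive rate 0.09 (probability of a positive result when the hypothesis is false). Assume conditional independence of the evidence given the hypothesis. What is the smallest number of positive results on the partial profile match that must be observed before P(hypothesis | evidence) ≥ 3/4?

3

Prior odds: 0.013 ÷ 0.987 = 13/987.
Likelihood ratio of a positive result = 0.68/0.09 = 68/9.
Target posterior odds = 0.75/0.25 = 3.
Require (68/9)ⁿ ≥ 3 ÷ (13/987) = 2961/13.
(68/9)² = 4624/81 falls short of 2961/13 but (68/9)³ = 314432/729 reaches it, so n = 3.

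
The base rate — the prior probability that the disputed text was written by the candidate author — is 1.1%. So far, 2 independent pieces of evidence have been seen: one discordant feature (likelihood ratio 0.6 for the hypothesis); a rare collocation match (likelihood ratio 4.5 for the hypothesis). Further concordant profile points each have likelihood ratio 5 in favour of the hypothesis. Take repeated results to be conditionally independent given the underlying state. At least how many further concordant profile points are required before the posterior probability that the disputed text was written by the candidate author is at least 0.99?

6

Prior odds = 0.011/0.989 = 11/989.
Combined Bayes factor of the evidence already in hand = 0.6 × 4.5 = 2.7.
Odds after that evidence = (11/989) × 2.7 = 297/9890.
Target odds = 0.99/0.01 = 99.
Need 5ⁿ ≥ 99 ÷ (297/9890) = 9890/3.
5⁵ = 3125 falls short of 9890/3 but 5⁶ = 15625 reaches it, so n = 6.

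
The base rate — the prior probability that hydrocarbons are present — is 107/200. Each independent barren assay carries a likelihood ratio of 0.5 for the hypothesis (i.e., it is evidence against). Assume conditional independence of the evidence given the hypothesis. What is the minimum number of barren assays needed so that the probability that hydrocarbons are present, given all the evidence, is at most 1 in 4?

2

Prior odds = 0.535/0.465 = 107/93.
Likelihood ratio per barren assay = 0.5.
Target posterior odds = 0.25/0.75 = 1/3.
Need (107/93) × 0.5ⁿ ≤ 1/3, i.e. 0.5ⁿ ≤ 31/107.
0.5¹ = 0.5 is still above 31/107 but 0.5² = 0.25 is at or below it, so n = 2.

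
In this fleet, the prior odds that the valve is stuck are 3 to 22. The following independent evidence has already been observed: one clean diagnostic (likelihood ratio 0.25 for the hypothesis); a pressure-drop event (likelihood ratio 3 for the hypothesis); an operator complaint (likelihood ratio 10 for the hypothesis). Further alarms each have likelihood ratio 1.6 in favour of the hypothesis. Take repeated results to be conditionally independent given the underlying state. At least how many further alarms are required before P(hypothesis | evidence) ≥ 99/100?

Prior odds = 3/22.
Combined Bayes factor of the evidence already in hand = 0.25 × 3 × 10 = 7.5.
Odds after that evidence = (3/22) × 7.5 = 45/44.
Target odds = 0.99/0.01 = 99.
Need 1.6ⁿ ≥ 99 ÷ (45/44) = 96.8.
1.6⁹ = 134217728/1953125 falls short of 96.8 but 1.6¹⁰ ≈109.951 reaches it, so n = 10.

10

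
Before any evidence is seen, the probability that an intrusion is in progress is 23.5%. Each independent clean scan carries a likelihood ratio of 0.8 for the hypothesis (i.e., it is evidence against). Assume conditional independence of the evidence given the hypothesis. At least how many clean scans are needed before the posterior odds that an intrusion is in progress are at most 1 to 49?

Prior odds = 0.235/0.765 = 47/153.
Likelihood ratio per clean scan = 0.8.
Target odds = 1/49.
Require 0.8ⁿ ≤ 1/49 ÷ (47/153) = 153/2303.
0.8¹² = 16777216/244140625 is still above 153/2303 but 0.8¹³ ≈0.0549756 is at or below it, so n = 13.

13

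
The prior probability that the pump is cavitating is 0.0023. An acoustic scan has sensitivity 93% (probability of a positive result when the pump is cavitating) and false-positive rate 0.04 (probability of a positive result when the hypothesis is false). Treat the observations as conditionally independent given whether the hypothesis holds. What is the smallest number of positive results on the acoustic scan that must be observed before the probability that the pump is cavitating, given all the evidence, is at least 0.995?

Prior odds: 0.0023 ÷ 0.9977 = 23/9977.
Likelihood ratio of a positive result = 0.93/0.04 = 23.25.
Target posterior odds = 0.995/0.005 = 199.
Need (23/9977) × 23.25ⁿ ≥ 199, i.e. 23.25ⁿ ≥ 1985423/23.
23.25³ = 804357/64 falls short of 1985423/23 but 23.25⁴ = 74805201/256 reaches it, so n = 4.

4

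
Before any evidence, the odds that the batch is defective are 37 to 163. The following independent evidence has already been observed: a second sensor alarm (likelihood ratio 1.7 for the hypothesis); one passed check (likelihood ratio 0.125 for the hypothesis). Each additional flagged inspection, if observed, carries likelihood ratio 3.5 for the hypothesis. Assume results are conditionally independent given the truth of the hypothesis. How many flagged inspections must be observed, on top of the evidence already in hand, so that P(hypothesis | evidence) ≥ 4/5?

Prior odds = 37/163.
Combined Bayes factor of the evidence already in hand = 1.7 × 0.125 = 0.2125.
Odds after that evidence = (37/163) × 0.2125 = 629/13040.
Target odds = 0.8/0.2 = 4.
Need 3.5ⁿ ≥ 4 ÷ (629/13040) = 52160/629.
3.5³ = 42.875 falls short of 52160/629 but 3.5⁴ = 150.0625 reaches it, so n = 4.

4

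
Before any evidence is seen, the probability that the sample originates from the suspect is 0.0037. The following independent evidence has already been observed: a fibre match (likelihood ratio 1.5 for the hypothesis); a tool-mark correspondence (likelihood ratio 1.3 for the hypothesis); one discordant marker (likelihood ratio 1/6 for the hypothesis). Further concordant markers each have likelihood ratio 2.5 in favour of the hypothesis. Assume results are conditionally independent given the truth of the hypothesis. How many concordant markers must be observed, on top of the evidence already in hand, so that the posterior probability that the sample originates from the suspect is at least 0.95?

11

Prior odds = 0.0037/0.9963 = 37/9963.
Combined Bayes factor of the evidence already in hand = 1.5 × 1.3 × (1/6) = 0.325.
Odds after that evidence = (37/9963) × 0.325 = 481/398520.
Target odds = 0.95/0.05 = 19.
Need 2.5ⁿ ≥ 19 ÷ (481/398520) = 7571880/481.
2.5¹⁰ = 9765625/1024 falls short of 7571880/481 but 2.5¹¹ = 48828125/2048 reaches it, so n = 11.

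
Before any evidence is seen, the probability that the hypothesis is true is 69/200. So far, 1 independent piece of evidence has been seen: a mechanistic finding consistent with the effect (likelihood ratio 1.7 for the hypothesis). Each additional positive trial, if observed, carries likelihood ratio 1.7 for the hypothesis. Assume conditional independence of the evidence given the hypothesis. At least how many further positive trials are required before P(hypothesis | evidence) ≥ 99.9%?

Prior odds = 0.345/0.655 = 69/131.
Bayes factor of the evidence already in hand = 1.7.
Odds after that evidence = (69/131) × 1.7 = 1173/1310.
Target odds = 0.999/0.001 = 999.
Need 1.7ⁿ ≥ 999 ÷ (1173/1310) = 436230/391.
1.7¹³ ≈990.458 falls short of 436230/391 but 1.7¹⁴ ≈1683.78 reaches it, so n = 14.

14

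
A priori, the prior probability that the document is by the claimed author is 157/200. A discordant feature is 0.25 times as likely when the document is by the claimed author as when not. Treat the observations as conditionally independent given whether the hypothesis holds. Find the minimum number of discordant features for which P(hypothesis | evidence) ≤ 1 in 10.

3

Prior odds: 0.785 ÷ 0.215 = 157/43.
Likelihood ratio per discordant feature = 0.25.
Target posterior odds = 0.1/0.9 = 1/9.
Need (157/43) × 0.25ⁿ ≤ 1/9, i.e. 0.25ⁿ ≤ 43/1413.
0.25² = 0.0625 is still above 43/1413 but 0.25³ = 0.015625 is at or below it, so n = 3.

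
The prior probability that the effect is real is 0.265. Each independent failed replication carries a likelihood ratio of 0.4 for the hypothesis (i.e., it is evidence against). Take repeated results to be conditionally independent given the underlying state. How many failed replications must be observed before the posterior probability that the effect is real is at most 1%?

4

Prior odds = 0.265/0.735 = 53/147.
Likelihood ratio per failed replication = 0.4.
Target odds: 0.01 ÷ 0.99 = 1/99.
Need (53/147) × 0.4ⁿ ≤ 1/99, i.e. 0.4ⁿ ≤ 49/1749.
0.4³ = 0.064 is still above 49/1749 but 0.4⁴ = 0.0256 is at or below it, so n = 4.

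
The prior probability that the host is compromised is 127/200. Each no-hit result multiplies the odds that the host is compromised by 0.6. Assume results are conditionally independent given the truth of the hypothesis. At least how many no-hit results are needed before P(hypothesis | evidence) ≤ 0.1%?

15

Prior odds = 0.635/0.365 = 127/73.
Likelihood ratio per no-hit result = 0.6.
Target posterior odds = 0.001/0.999 = 1/999.
Require 0.6ⁿ ≤ 1/999 ÷ (127/73) = 73/126873.
0.6¹⁴ ≈0.000783642 is still above 73/126873 but 0.6¹⁵ ≈0.000470185 is at or below it, so n = 15.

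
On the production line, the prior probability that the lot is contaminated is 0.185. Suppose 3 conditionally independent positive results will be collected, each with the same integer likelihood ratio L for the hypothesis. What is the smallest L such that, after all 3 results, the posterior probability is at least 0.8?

Prior odds = 0.185/0.815 = 37/163.
Target odds = 0.8/0.2 = 4.
Need L³ ≥ 4 ÷ (37/163) = 652/37.
2³ = 8 < 652/37 ≤ 27 = 3³, so L = 3.

3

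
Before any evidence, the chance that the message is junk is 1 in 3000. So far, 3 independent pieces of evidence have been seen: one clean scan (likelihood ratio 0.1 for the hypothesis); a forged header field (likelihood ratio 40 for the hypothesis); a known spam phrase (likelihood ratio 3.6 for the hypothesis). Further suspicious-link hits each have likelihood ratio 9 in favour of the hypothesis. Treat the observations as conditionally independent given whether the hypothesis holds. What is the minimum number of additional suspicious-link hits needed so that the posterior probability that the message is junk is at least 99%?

5

Prior odds = (1/3000)/(2999/3000) = 1/2999.
Combined Bayes factor of the evidence already in hand = 0.1 × 40 × 3.6 = 14.4.
Odds after that evidence = (1/2999) × 14.4 = 72/14995.
Target odds = 0.99/0.01 = 99.
Need 9ⁿ ≥ 99 ÷ (72/14995) = 20618.125.
9⁴ = 6561 falls short of 20618.125 but 9⁵ = 59049 reaches it, so n = 5.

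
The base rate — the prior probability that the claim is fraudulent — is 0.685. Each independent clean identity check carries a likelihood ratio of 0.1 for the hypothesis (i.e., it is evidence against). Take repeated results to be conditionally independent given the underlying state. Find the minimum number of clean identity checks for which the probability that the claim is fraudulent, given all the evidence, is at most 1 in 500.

Prior odds: 0.685 ÷ 0.315 = 137/63.
Likelihood ratio per clean identity check = 0.1.
Target posterior odds = 0.002/0.998 = 1/499.
Need (137/63) × 0.1ⁿ ≤ 1/499, i.e. 0.1ⁿ ≤ 63/68363.
0.1³ = 0.001 is still above 63/68363 but 0.1⁴ = 0.0001 is at or below it, so n = 4.

4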